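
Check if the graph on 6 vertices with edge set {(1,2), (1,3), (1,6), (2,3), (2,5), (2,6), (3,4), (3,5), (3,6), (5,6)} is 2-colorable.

Step 1: Attempt 2-coloring using BFS:
  Start at vertex 1, assign color 0
  Color vertex 2 with color 1 (neighbor of 1)
  Color vertex 3 with color 1 (neighbor of 1)
  Color vertex 6 with color 1 (neighbor of 1)

Step 2: Conflict found! Vertices 2 and 3 are adjacent but have the same color.
This means the graph contains an odd cycle.

The graph is NOT bipartite.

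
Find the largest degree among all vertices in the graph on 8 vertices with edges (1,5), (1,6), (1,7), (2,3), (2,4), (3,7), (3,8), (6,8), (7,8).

Step 1: Count edges incident to each vertex:
  deg(1) = 3 (neighbors: 5, 6, 7)
  deg(2) = 2 (neighbors: 3, 4)
  deg(3) = 3 (neighbors: 2, 7, 8)
  deg(4) = 1 (neighbors: 2)
  deg(5) = 1 (neighbors: 1)
  deg(6) = 2 (neighbors: 1, 8)
  deg(7) = 3 (neighbors: 1, 3, 8)
  deg(8) = 3 (neighbors: 3, 6, 7)

Step 2: Find maximum:
  max(3, 2, 3, 1, 1, 2, 3, 3) = 3 (vertex 1)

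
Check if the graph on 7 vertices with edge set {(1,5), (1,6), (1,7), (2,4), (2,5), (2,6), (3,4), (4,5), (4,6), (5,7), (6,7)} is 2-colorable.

Step 1: Attempt 2-coloring using BFS:
  Start at vertex 1, assign color 0
  Color vertex 5 with color 1 (neighbor of 1)
  Color vertex 6 with color 1 (neighbor of 1)
  Color vertex 7 with color 1 (neighbor of 1)
  Color vertex 2 with color 0 (neighbor of 5)
  Color vertex 4 with color 0 (neighbor of 5)

Step 2: Conflict found! Vertices 5 and 7 are adjacent but have the same color.
This means the graph contains an odd cycle.

The graph is NOT bipartite.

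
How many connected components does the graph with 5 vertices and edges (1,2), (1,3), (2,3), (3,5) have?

Step 1: Build adjacency list from edges:
  1: 2, 3
  2: 1, 3
  3: 1, 2, 5
  4: (none)
  5: 3

Step 2: Run BFS/DFS from vertex 1:
  Visited: {1, 2, 3, 5}
  Reached 4 of 5 vertices

Step 3: Only 4 of 5 vertices reached. Graph is disconnected.
Connected components: {1, 2, 3, 5}, {4}
Number of connected components: 2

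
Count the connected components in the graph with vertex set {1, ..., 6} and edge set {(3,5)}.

Step 1: Build adjacency list from edges:
  1: (none)
  2: (none)
  3: 5
  4: (none)
  5: 3
  6: (none)

Step 2: Run BFS/DFS from vertex 1:
  Visited: {1}
  Reached 1 of 6 vertices

Step 3: Only 1 of 6 vertices reached. Graph is disconnected.
Connected components: {1}, {2}, {3, 5}, {4}, {6}
Number of connected components: 5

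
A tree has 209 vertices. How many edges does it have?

A tree on n vertices always has exactly n - 1 edges.
For n = 209: edges = 209 - 1 = 208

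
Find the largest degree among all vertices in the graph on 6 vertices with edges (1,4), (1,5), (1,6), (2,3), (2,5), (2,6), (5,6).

Step 1: Count edges incident to each vertex:
  deg(1) = 3 (neighbors: 4, 5, 6)
  deg(2) = 3 (neighbors: 3, 5, 6)
  deg(3) = 1 (neighbors: 2)
  deg(4) = 1 (neighbors: 1)
  deg(5) = 3 (neighbors: 1, 2, 6)
  deg(6) = 3 (neighbors: 1, 2, 5)

Step 2: Find maximum:
  max(3, 3, 1, 1, 3, 3) = 3 (vertex 1)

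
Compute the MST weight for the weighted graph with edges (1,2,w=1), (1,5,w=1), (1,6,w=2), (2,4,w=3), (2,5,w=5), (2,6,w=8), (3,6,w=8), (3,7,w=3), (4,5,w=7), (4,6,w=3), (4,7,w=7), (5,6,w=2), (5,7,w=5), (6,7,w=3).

Apply Kruskal's algorithm (sort edges by weight, add if no cycle):

Sorted edges by weight:
  (1,5) w=1
  (1,2) w=1
  (1,6) w=2
  (5,6) w=2
  (2,4) w=3
  (3,7) w=3
  (4,6) w=3
  (6,7) w=3
  (2,5) w=5
  (5,7) w=5
  (4,5) w=7
  (4,7) w=7
  (2,6) w=8
  (3,6) w=8

Add edge (1,5) w=1 -- no cycle. Running total: 1
Add edge (1,2) w=1 -- no cycle. Running total: 2
Add edge (1,6) w=2 -- no cycle. Running total: 4
Skip edge (5,6) w=2 -- would create cycle
Add edge (2,4) w=3 -- no cycle. Running total: 7
Add edge (3,7) w=3 -- no cycle. Running total: 10
Skip edge (4,6) w=3 -- would create cycle
Add edge (6,7) w=3 -- no cycle. Running total: 13

MST edges: (1,5,w=1), (1,2,w=1), (1,6,w=2), (2,4,w=3), (3,7,w=3), (6,7,w=3)
Total MST weight: 1 + 1 + 2 + 3 + 3 + 3 = 13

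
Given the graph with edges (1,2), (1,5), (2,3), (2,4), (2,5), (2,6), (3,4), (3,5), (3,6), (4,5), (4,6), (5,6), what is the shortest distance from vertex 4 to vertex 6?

Step 1: Build adjacency list:
  1: 2, 5
  2: 1, 3, 4, 5, 6
  3: 2, 4, 5, 6
  4: 2, 3, 5, 6
  5: 1, 2, 3, 4, 6
  6: 2, 3, 4, 5

Step 2: BFS from vertex 4 to find shortest path to 6:
  vertex 2 reached at distance 1
  vertex 3 reached at distance 1
  vertex 5 reached at distance 1
  vertex 6 reached at distance 1

Step 3: Shortest path: 4 -> 6
Path length: 1 edge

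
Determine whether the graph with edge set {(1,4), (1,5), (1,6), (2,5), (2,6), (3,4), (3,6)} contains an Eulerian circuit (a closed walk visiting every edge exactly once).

Step 1: Find the degree of each vertex:
  deg(1) = 3
  deg(2) = 2
  deg(3) = 2
  deg(4) = 2
  deg(5) = 2
  deg(6) = 3

Step 2: Count vertices with odd degree:
  Odd-degree vertices: 1, 6 (2 total)

Step 3: Apply Euler's theorem:
  - Eulerian circuit exists iff graph is connected and all vertices have even degree
  - Eulerian path exists iff graph is connected and has 0 or 2 odd-degree vertices

Graph is connected with exactly 2 odd-degree vertices (1, 6).
Eulerian path exists (starting and ending at the odd-degree vertices), but no Eulerian circuit.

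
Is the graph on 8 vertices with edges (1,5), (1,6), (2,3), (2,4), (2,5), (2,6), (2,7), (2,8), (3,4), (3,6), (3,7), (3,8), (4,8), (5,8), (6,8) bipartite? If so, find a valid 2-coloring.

Step 1: Attempt 2-coloring using BFS:
  Start at vertex 1, assign color 0
  Color vertex 5 with color 1 (neighbor of 1)
  Color vertex 6 with color 1 (neighbor of 1)
  Color vertex 2 with color 0 (neighbor of 5)
  Color vertex 8 with color 0 (neighbor of 5)
  Color vertex 3 with color 0 (neighbor of 6)

Step 2: Conflict found! Vertices 2 and 3 are adjacent but have the same color.
This means the graph contains an odd cycle.

The graph is NOT bipartite.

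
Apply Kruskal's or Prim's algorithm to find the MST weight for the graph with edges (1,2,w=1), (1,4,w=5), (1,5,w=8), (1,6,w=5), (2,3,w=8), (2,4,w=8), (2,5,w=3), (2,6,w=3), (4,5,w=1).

Apply Kruskal's algorithm (sort edges by weight, add if no cycle):

Sorted edges by weight:
  (1,2) w=1
  (4,5) w=1
  (2,6) w=3
  (2,5) w=3
  (1,4) w=5
  (1,6) w=5
  (1,5) w=8
  (2,3) w=8
  (2,4) w=8

Add edge (1,2) w=1 -- no cycle. Running total: 1
Add edge (4,5) w=1 -- no cycle. Running total: 2
Add edge (2,6) w=3 -- no cycle. Running total: 5
Add edge (2,5) w=3 -- no cycle. Running total: 8
Skip edge (1,4) w=5 -- would create cycle
Skip edge (1,6) w=5 -- would create cycle
Skip edge (1,5) w=8 -- would create cycle
Add edge (2,3) w=8 -- no cycle. Running total: 16

MST edges: (1,2,w=1), (4,5,w=1), (2,6,w=3), (2,5,w=3), (2,3,w=8)
Total MST weight: 1 + 1 + 3 + 3 + 8 = 16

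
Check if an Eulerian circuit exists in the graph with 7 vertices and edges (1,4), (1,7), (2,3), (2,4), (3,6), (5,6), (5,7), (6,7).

Step 1: Find the degree of each vertex:
  deg(1) = 2
  deg(2) = 2
  deg(3) = 2
  deg(4) = 2
  deg(5) = 2
  deg(6) = 3
  deg(7) = 3

Step 2: Count vertices with odd degree:
  Odd-degree vertices: 6, 7 (2 total)

Step 3: Apply Euler's theorem:
  - Eulerian circuit exists iff graph is connected and all vertices have even degree
  - Eulerian path exists iff graph is connected and has 0 or 2 odd-degree vertices

Graph is connected with exactly 2 odd-degree vertices (6, 7).
Eulerian path exists (starting and ending at the odd-degree vertices), but no Eulerian circuit.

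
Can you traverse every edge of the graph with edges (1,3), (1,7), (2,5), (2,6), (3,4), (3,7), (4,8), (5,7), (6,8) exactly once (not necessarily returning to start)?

Step 1: Find the degree of each vertex:
  deg(1) = 2
  deg(2) = 2
  deg(3) = 3
  deg(4) = 2
  deg(5) = 2
  deg(6) = 2
  deg(7) = 3
  deg(8) = 2

Step 2: Count vertices with odd degree:
  Odd-degree vertices: 3, 7 (2 total)

Step 3: Apply Euler's theorem:
  - Eulerian circuit exists iff graph is connected and all vertices have even degree
  - Eulerian path exists iff graph is connected and has 0 or 2 odd-degree vertices

Graph is connected with exactly 2 odd-degree vertices (3, 7).
Eulerian path exists (starting and ending at the odd-degree vertices), but no Eulerian circuit.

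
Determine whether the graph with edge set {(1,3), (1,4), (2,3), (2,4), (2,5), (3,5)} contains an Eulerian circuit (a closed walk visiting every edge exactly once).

Step 1: Find the degree of each vertex:
  deg(1) = 2
  deg(2) = 3
  deg(3) = 3
  deg(4) = 2
  deg(5) = 2

Step 2: Count vertices with odd degree:
  Odd-degree vertices: 2, 3 (2 total)

Step 3: Apply Euler's theorem:
  - Eulerian circuit exists iff graph is connected and all vertices have even degree
  - Eulerian path exists iff graph is connected and has 0 or 2 odd-degree vertices

Graph is connected with exactly 2 odd-degree vertices (2, 3).
Eulerian path exists (starting and ending at the odd-degree vertices), but no Eulerian circuit.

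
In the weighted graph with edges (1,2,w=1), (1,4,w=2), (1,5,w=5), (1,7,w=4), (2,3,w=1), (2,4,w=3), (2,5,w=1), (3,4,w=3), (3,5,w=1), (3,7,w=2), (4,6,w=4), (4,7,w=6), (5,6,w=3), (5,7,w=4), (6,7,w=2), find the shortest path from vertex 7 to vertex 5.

Step 1: Build adjacency list with weights:
  1: 2(w=1), 4(w=2), 5(w=5), 7(w=4)
  2: 1(w=1), 3(w=1), 4(w=3), 5(w=1)
  3: 2(w=1), 4(w=3), 5(w=1), 7(w=2)
  4: 1(w=2), 2(w=3), 3(w=3), 6(w=4), 7(w=6)
  5: 1(w=5), 2(w=1), 3(w=1), 6(w=3), 7(w=4)
  6: 4(w=4), 5(w=3), 7(w=2)
  7: 1(w=4), 3(w=2), 4(w=6), 5(w=4), 6(w=2)

Step 2: Apply Dijkstra's algorithm from vertex 7:
  Visit vertex 7 (distance=0)
    Update dist[1] = 4
    Update dist[3] = 2
    Update dist[4] = 6
    Update dist[5] = 4
    Update dist[6] = 2
  Visit vertex 3 (distance=2)
    Update dist[2] = 3
    Update dist[4] = 5
    Update dist[5] = 3
  Visit vertex 6 (distance=2)
  Visit vertex 2 (distance=3)
  Visit vertex 5 (distance=3)

Step 3: Shortest path: 7 -> 3 -> 5
Total weight: 2 + 1 = 3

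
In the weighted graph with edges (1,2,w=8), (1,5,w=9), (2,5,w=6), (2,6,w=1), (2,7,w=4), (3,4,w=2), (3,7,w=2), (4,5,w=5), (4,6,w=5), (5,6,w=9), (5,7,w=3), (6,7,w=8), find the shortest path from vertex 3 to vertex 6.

Step 1: Build adjacency list with weights:
  1: 2(w=8), 5(w=9)
  2: 1(w=8), 5(w=6), 6(w=1), 7(w=4)
  3: 4(w=2), 7(w=2)
  4: 3(w=2), 5(w=5), 6(w=5)
  5: 1(w=9), 2(w=6), 4(w=5), 6(w=9), 7(w=3)
  6: 2(w=1), 4(w=5), 5(w=9), 7(w=8)
  7: 2(w=4), 3(w=2), 5(w=3), 6(w=8)

Step 2: Apply Dijkstra's algorithm from vertex 3:
  Visit vertex 3 (distance=0)
    Update dist[4] = 2
    Update dist[7] = 2
  Visit vertex 4 (distance=2)
    Update dist[5] = 7
    Update dist[6] = 7
  Visit vertex 7 (distance=2)
    Update dist[2] = 6
    Update dist[5] = 5
  Visit vertex 5 (distance=5)
    Update dist[1] = 14
  Visit vertex 2 (distance=6)
  Visit vertex 6 (distance=7)

Step 3: Shortest path: 3 -> 4 -> 6
Total weight: 2 + 5 = 7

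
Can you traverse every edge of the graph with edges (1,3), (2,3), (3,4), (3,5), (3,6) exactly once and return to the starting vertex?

Step 1: Find the degree of each vertex:
  deg(1) = 1
  deg(2) = 1
  deg(3) = 5
  deg(4) = 1
  deg(5) = 1
  deg(6) = 1

Step 2: Count vertices with odd degree:
  Odd-degree vertices: 1, 2, 3, 4, 5, 6 (6 total)

Step 3: Apply Euler's theorem:
  - Eulerian circuit exists iff graph is connected and all vertices have even degree
  - Eulerian path exists iff graph is connected and has 0 or 2 odd-degree vertices

Graph has 6 odd-degree vertices (need 0 or 2).
Neither Eulerian path nor Eulerian circuit exists.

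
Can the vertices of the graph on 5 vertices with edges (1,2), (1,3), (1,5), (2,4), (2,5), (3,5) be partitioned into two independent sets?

Step 1: Attempt 2-coloring using BFS:
  Start at vertex 1, assign color 0
  Color vertex 2 with color 1 (neighbor of 1)
  Color vertex 3 with color 1 (neighbor of 1)
  Color vertex 5 with color 1 (neighbor of 1)
  Color vertex 4 with color 0 (neighbor of 2)

Step 2: Conflict found! Vertices 2 and 5 are adjacent but have the same color.
This means the graph contains an odd cycle.

The graph is NOT bipartite.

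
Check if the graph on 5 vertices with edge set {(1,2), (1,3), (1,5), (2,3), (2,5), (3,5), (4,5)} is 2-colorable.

Step 1: Attempt 2-coloring using BFS:
  Start at vertex 1, assign color 0
  Color vertex 2 with color 1 (neighbor of 1)
  Color vertex 3 with color 1 (neighbor of 1)
  Color vertex 5 with color 1 (neighbor of 1)

Step 2: Conflict found! Vertices 2 and 3 are adjacent but have the same color.
This means the graph contains an odd cycle.

The graph is NOT bipartite.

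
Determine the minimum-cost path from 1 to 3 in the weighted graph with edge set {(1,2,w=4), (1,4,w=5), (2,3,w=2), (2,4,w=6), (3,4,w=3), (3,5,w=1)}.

Step 1: Build adjacency list with weights:
  1: 2(w=4), 4(w=5)
  2: 1(w=4), 3(w=2), 4(w=6)
  3: 2(w=2), 4(w=3), 5(w=1)
  4: 1(w=5), 2(w=6), 3(w=3)
  5: 3(w=1)

Step 2: Apply Dijkstra's algorithm from vertex 1:
  Visit vertex 1 (distance=0)
    Update dist[2] = 4
    Update dist[4] = 5
  Visit vertex 2 (distance=4)
    Update dist[3] = 6
  Visit vertex 4 (distance=5)
  Visit vertex 3 (distance=6)
    Update dist[5] = 7

Step 3: Shortest path: 1 -> 2 -> 3
Total weight: 4 + 2 = 6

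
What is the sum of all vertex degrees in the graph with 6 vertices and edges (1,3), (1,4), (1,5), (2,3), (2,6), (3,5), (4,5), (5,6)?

Step 1: Count edges incident to each vertex:
  deg(1) = 3 (neighbors: 3, 4, 5)
  deg(2) = 2 (neighbors: 3, 6)
  deg(3) = 3 (neighbors: 1, 2, 5)
  deg(4) = 2 (neighbors: 1, 5)
  deg(5) = 4 (neighbors: 1, 3, 4, 6)
  deg(6) = 2 (neighbors: 2, 5)

Step 2: Sum all degrees:
  3 + 2 + 3 + 2 + 4 + 2 = 16

Verification: sum of degrees = 2 * |E| = 2 * 8 = 16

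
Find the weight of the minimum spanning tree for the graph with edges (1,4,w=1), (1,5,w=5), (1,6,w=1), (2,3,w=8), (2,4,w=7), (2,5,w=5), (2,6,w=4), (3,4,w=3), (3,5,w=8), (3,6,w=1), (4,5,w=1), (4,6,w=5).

Apply Kruskal's algorithm (sort edges by weight, add if no cycle):

Sorted edges by weight:
  (1,4) w=1
  (1,6) w=1
  (3,6) w=1
  (4,5) w=1
  (3,4) w=3
  (2,6) w=4
  (1,5) w=5
  (2,5) w=5
  (4,6) w=5
  (2,4) w=7
  (2,3) w=8
  (3,5) w=8

Add edge (1,4) w=1 -- no cycle. Running total: 1
Add edge (1,6) w=1 -- no cycle. Running total: 2
Add edge (3,6) w=1 -- no cycle. Running total: 3
Add edge (4,5) w=1 -- no cycle. Running total: 4
Skip edge (3,4) w=3 -- would create cycle
Add edge (2,6) w=4 -- no cycle. Running total: 8

MST edges: (1,4,w=1), (1,6,w=1), (3,6,w=1), (4,5,w=1), (2,6,w=4)
Total MST weight: 1 + 1 + 1 + 1 + 4 = 8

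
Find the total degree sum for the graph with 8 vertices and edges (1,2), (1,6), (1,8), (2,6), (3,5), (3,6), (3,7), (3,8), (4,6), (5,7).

Step 1: Count edges incident to each vertex:
  deg(1) = 3 (neighbors: 2, 6, 8)
  deg(2) = 2 (neighbors: 1, 6)
  deg(3) = 4 (neighbors: 5, 6, 7, 8)
  deg(4) = 1 (neighbors: 6)
  deg(5) = 2 (neighbors: 3, 7)
  deg(6) = 4 (neighbors: 1, 2, 3, 4)
  deg(7) = 2 (neighbors: 3, 5)
  deg(8) = 2 (neighbors: 1, 3)

Step 2: Sum all degrees:
  3 + 2 + 4 + 1 + 2 + 4 + 2 + 2 = 20

Verification: sum of degrees = 2 * |E| = 2 * 10 = 20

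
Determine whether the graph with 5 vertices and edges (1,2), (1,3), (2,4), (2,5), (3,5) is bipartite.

Step 1: Attempt 2-coloring using BFS:
  Start at vertex 1, assign color 0
  Color vertex 2 with color 1 (neighbor of 1)
  Color vertex 3 with color 1 (neighbor of 1)
  Color vertex 4 with color 0 (neighbor of 2)
  Color vertex 5 with color 0 (neighbor of 2)

Step 2: 2-coloring succeeded. No conflicts found.
  Set A (color 0): {1, 4, 5}
  Set B (color 1): {2, 3}

The graph is bipartite with partition {1, 4, 5}, {2, 3}.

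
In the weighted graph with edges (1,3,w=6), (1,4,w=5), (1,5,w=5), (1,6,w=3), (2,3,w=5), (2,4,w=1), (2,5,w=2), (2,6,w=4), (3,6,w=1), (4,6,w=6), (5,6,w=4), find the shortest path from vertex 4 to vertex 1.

Step 1: Build adjacency list with weights:
  1: 3(w=6), 4(w=5), 5(w=5), 6(w=3)
  2: 3(w=5), 4(w=1), 5(w=2), 6(w=4)
  3: 1(w=6), 2(w=5), 6(w=1)
  4: 1(w=5), 2(w=1), 6(w=6)
  5: 1(w=5), 2(w=2), 6(w=4)
  6: 1(w=3), 2(w=4), 3(w=1), 4(w=6), 5(w=4)

Step 2: Apply Dijkstra's algorithm from vertex 4:
  Visit vertex 4 (distance=0)
    Update dist[1] = 5
    Update dist[2] = 1
    Update dist[6] = 6
  Visit vertex 2 (distance=1)
    Update dist[3] = 6
    Update dist[5] = 3
    Update dist[6] = 5
  Visit vertex 5 (distance=3)
  Visit vertex 1 (distance=5)

Step 3: Shortest path: 4 -> 1
Total weight: 5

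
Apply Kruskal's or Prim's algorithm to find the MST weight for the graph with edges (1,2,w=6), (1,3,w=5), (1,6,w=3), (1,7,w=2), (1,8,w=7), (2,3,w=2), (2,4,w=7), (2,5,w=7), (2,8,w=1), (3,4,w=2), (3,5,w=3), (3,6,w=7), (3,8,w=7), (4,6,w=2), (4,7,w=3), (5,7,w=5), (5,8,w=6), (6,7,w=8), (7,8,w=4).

Apply Kruskal's algorithm (sort edges by weight, add if no cycle):

Sorted edges by weight:
  (2,8) w=1
  (1,7) w=2
  (2,3) w=2
  (3,4) w=2
  (4,6) w=2
  (1,6) w=3
  (3,5) w=3
  (4,7) w=3
  (7,8) w=4
  (1,3) w=5
  (5,7) w=5
  (1,2) w=6
  (5,8) w=6
  (1,8) w=7
  (2,5) w=7
  (2,4) w=7
  (3,6) w=7
  (3,8) w=7
  (6,7) w=8

Add edge (2,8) w=1 -- no cycle. Running total: 1
Add edge (1,7) w=2 -- no cycle. Running total: 3
Add edge (2,3) w=2 -- no cycle. Running total: 5
Add edge (3,4) w=2 -- no cycle. Running total: 7
Add edge (4,6) w=2 -- no cycle. Running total: 9
Add edge (1,6) w=3 -- no cycle. Running total: 12
Add edge (3,5) w=3 -- no cycle. Running total: 15

MST edges: (2,8,w=1), (1,7,w=2), (2,3,w=2), (3,4,w=2), (4,6,w=2), (1,6,w=3), (3,5,w=3)
Total MST weight: 1 + 2 + 2 + 2 + 2 + 3 + 3 = 15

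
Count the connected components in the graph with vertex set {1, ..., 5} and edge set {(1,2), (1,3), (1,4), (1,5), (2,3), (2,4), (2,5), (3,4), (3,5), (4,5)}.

Step 1: Build adjacency list from edges:
  1: 2, 3, 4, 5
  2: 1, 3, 4, 5
  3: 1, 2, 4, 5
  4: 1, 2, 3, 5
  5: 1, 2, 3, 4

Step 2: Run BFS/DFS from vertex 1:
  Visited: {1, 2, 3, 4, 5}
  Reached 5 of 5 vertices

Step 3: All 5 vertices reached from vertex 1, so the graph is connected.
Number of connected components: 1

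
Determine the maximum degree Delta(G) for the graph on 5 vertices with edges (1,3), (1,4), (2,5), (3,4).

Step 1: Count edges incident to each vertex:
  deg(1) = 2 (neighbors: 3, 4)
  deg(2) = 1 (neighbors: 5)
  deg(3) = 2 (neighbors: 1, 4)
  deg(4) = 2 (neighbors: 1, 3)
  deg(5) = 1 (neighbors: 2)

Step 2: Find maximum:
  max(2, 1, 2, 2, 1) = 2 (vertex 1)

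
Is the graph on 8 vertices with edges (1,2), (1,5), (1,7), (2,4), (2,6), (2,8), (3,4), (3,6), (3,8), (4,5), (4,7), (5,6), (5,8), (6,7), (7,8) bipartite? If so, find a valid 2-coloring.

Step 1: Attempt 2-coloring using BFS:
  Start at vertex 1, assign color 0
  Color vertex 2 with color 1 (neighbor of 1)
  Color vertex 5 with color 1 (neighbor of 1)
  Color vertex 7 with color 1 (neighbor of 1)
  Color vertex 4 with color 0 (neighbor of 2)
  Color vertex 6 with color 0 (neighbor of 2)
  Color vertex 8 with color 0 (neighbor of 2)
  Color vertex 3 with color 1 (neighbor of 4)

Step 2: 2-coloring succeeded. No conflicts found.
  Set A (color 0): {1, 4, 6, 8}
  Set B (color 1): {2, 3, 5, 7}

The graph is bipartite with partition {1, 4, 6, 8}, {2, 3, 5, 7}.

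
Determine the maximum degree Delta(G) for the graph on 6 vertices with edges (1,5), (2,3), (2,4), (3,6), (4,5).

Step 1: Count edges incident to each vertex:
  deg(1) = 1 (neighbors: 5)
  deg(2) = 2 (neighbors: 3, 4)
  deg(3) = 2 (neighbors: 2, 6)
  deg(4) = 2 (neighbors: 2, 5)
  deg(5) = 2 (neighbors: 1, 4)
  deg(6) = 1 (neighbors: 3)

Step 2: Find maximum:
  max(1, 2, 2, 2, 2, 1) = 2 (vertex 2)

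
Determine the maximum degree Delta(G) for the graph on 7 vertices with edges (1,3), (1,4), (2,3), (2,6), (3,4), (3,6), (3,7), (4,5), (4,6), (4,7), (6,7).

Step 1: Count edges incident to each vertex:
  deg(1) = 2 (neighbors: 3, 4)
  deg(2) = 2 (neighbors: 3, 6)
  deg(3) = 5 (neighbors: 1, 2, 4, 6, 7)
  deg(4) = 5 (neighbors: 1, 3, 5, 6, 7)
  deg(5) = 1 (neighbors: 4)
  deg(6) = 4 (neighbors: 2, 3, 4, 7)
  deg(7) = 3 (neighbors: 3, 4, 6)

Step 2: Find maximum:
  max(2, 2, 5, 5, 1, 4, 3) = 5 (vertex 3)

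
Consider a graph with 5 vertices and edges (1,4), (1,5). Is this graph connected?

Step 1: Build adjacency list from edges:
  1: 4, 5
  2: (none)
  3: (none)
  4: 1
  5: 1

Step 2: Run BFS/DFS from vertex 1:
  Visited: {1, 4, 5}
  Reached 3 of 5 vertices

Step 3: Only 3 of 5 vertices reached. Graph is disconnected.
Connected components: {1, 4, 5}, {2}, {3}
Answer: No, the graph is not connected (3 components).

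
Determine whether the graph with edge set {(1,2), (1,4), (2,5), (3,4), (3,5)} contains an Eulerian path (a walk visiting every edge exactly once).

Step 1: Find the degree of each vertex:
  deg(1) = 2
  deg(2) = 2
  deg(3) = 2
  deg(4) = 2
  deg(5) = 2

Step 2: Count vertices with odd degree:
  All vertices have even degree (0 odd-degree vertices)

Step 3: Apply Euler's theorem:
  - Eulerian circuit exists iff graph is connected and all vertices have even degree
  - Eulerian path exists iff graph is connected and has 0 or 2 odd-degree vertices

Graph is connected with 0 odd-degree vertices.
Both Eulerian circuit and Eulerian path exist.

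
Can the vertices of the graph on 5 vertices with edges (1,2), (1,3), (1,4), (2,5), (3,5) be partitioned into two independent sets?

Step 1: Attempt 2-coloring using BFS:
  Start at vertex 1, assign color 0
  Color vertex 2 with color 1 (neighbor of 1)
  Color vertex 3 with color 1 (neighbor of 1)
  Color vertex 4 with color 1 (neighbor of 1)
  Color vertex 5 with color 0 (neighbor of 2)

Step 2: 2-coloring succeeded. No conflicts found.
  Set A (color 0): {1, 5}
  Set B (color 1): {2, 3, 4}

The graph is bipartite with partition {1, 5}, {2, 3, 4}.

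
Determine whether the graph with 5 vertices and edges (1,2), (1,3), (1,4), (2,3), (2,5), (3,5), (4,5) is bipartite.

Step 1: Attempt 2-coloring using BFS:
  Start at vertex 1, assign color 0
  Color vertex 2 with color 1 (neighbor of 1)
  Color vertex 3 with color 1 (neighbor of 1)
  Color vertex 4 with color 1 (neighbor of 1)

Step 2: Conflict found! Vertices 2 and 3 are adjacent but have the same color.
This means the graph contains an odd cycle.

The graph is NOT bipartite.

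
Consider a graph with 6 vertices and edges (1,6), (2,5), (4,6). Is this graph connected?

Step 1: Build adjacency list from edges:
  1: 6
  2: 5
  3: (none)
  4: 6
  5: 2
  6: 1, 4

Step 2: Run BFS/DFS from vertex 1:
  Visited: {1, 6, 4}
  Reached 3 of 6 vertices

Step 3: Only 3 of 6 vertices reached. Graph is disconnected.
Connected components: {1, 4, 6}, {2, 5}, {3}
Answer: No, the graph is not connected (3 components).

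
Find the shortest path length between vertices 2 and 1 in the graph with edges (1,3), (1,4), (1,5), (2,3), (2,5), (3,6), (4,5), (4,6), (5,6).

Step 1: Build adjacency list:
  1: 3, 4, 5
  2: 3, 5
  3: 1, 2, 6
  4: 1, 5, 6
  5: 1, 2, 4, 6
  6: 3, 4, 5

Step 2: BFS from vertex 2 to find shortest path to 1:
  vertex 3 reached at distance 1
  vertex 5 reached at distance 1
  vertex 1 reached at distance 2

Step 3: Shortest path: 2 -> 3 -> 1
Path length: 2 edges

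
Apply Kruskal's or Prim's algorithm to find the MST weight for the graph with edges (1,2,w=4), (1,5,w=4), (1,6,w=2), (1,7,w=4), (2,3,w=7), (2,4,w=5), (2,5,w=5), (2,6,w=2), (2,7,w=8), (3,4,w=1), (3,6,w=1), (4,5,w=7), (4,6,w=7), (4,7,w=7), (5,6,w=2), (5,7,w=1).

Apply Kruskal's algorithm (sort edges by weight, add if no cycle):

Sorted edges by weight:
  (3,4) w=1
  (3,6) w=1
  (5,7) w=1
  (1,6) w=2
  (2,6) w=2
  (5,6) w=2
  (1,2) w=4
  (1,5) w=4
  (1,7) w=4
  (2,4) w=5
  (2,5) w=5
  (2,3) w=7
  (4,5) w=7
  (4,6) w=7
  (4,7) w=7
  (2,7) w=8

Add edge (3,4) w=1 -- no cycle. Running total: 1
Add edge (3,6) w=1 -- no cycle. Running total: 2
Add edge (5,7) w=1 -- no cycle. Running total: 3
Add edge (1,6) w=2 -- no cycle. Running total: 5
Add edge (2,6) w=2 -- no cycle. Running total: 7
Add edge (5,6) w=2 -- no cycle. Running total: 9

MST edges: (3,4,w=1), (3,6,w=1), (5,7,w=1), (1,6,w=2), (2,6,w=2), (5,6,w=2)
Total MST weight: 1 + 1 + 1 + 2 + 2 + 2 = 9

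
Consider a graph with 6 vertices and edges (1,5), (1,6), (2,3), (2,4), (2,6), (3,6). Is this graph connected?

Step 1: Build adjacency list from edges:
  1: 5, 6
  2: 3, 4, 6
  3: 2, 6
  4: 2
  5: 1
  6: 1, 2, 3

Step 2: Run BFS/DFS from vertex 1:
  Visited: {1, 5, 6, 2, 3, 4}
  Reached 6 of 6 vertices

Step 3: All 6 vertices reached from vertex 1, so the graph is connected.
Answer: Yes, the graph is connected.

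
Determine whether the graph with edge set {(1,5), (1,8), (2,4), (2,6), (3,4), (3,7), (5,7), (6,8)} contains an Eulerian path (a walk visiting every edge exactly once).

Step 1: Find the degree of each vertex:
  deg(1) = 2
  deg(2) = 2
  deg(3) = 2
  deg(4) = 2
  deg(5) = 2
  deg(6) = 2
  deg(7) = 2
  deg(8) = 2

Step 2: Count vertices with odd degree:
  All vertices have even degree (0 odd-degree vertices)

Step 3: Apply Euler's theorem:
  - Eulerian circuit exists iff graph is connected and all vertices have even degree
  - Eulerian path exists iff graph is connected and has 0 or 2 odd-degree vertices

Graph is connected with 0 odd-degree vertices.
Both Eulerian circuit and Eulerian path exist.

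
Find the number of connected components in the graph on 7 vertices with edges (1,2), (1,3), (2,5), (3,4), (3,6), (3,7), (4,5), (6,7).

Step 1: Build adjacency list from edges:
  1: 2, 3
  2: 1, 5
  3: 1, 4, 6, 7
  4: 3, 5
  5: 2, 4
  6: 3, 7
  7: 3, 6

Step 2: Run BFS/DFS from vertex 1:
  Visited: {1, 2, 3, 5, 4, 6, 7}
  Reached 7 of 7 vertices

Step 3: All 7 vertices reached from vertex 1, so the graph is connected.
Number of connected components: 1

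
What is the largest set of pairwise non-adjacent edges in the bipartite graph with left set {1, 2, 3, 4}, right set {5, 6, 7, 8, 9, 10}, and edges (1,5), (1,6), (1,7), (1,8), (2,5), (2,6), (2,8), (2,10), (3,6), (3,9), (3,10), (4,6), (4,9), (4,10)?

Step 1: List the neighbors of each left vertex:
  1: 5, 6, 7, 8
  2: 5, 6, 8, 10
  3: 6, 9, 10
  4: 6, 9, 10

Step 2: Greedily match left vertices, then look for augmenting paths:
  Match 1 -- 5
  Match 2 -- 6
  Match 3 -- 9
  Match 4 -- 10
  No augmenting path remains.

Step 3: Verify this is maximum:
  Matching size 4 = min(|L|, |R|) = min(4, 6), which is an upper bound, so this matching is maximum.

Maximum matching: {(1,5), (2,6), (3,9), (4,10)}
Size: 4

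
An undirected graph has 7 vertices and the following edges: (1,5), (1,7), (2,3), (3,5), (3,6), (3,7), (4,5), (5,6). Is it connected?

Step 1: Build adjacency list from edges:
  1: 5, 7
  2: 3
  3: 2, 5, 6, 7
  4: 5
  5: 1, 3, 4, 6
  6: 3, 5
  7: 1, 3

Step 2: Run BFS/DFS from vertex 1:
  Visited: {1, 5, 7, 3, 4, 6, 2}
  Reached 7 of 7 vertices

Step 3: All 7 vertices reached from vertex 1, so the graph is connected.
Answer: Yes, the graph is connected.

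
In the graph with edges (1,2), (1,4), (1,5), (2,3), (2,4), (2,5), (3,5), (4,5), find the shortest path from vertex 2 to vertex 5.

Step 1: Build adjacency list:
  1: 2, 4, 5
  2: 1, 3, 4, 5
  3: 2, 5
  4: 1, 2, 5
  5: 1, 2, 3, 4

Step 2: BFS from vertex 2 to find shortest path to 5:
  vertex 1 reached at distance 1
  vertex 3 reached at distance 1
  vertex 4 reached at distance 1
  vertex 5 reached at distance 1

Step 3: Shortest path: 2 -> 5
Path length: 1 edge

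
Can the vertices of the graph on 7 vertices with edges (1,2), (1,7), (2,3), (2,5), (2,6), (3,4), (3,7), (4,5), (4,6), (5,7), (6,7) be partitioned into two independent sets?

Step 1: Attempt 2-coloring using BFS:
  Start at vertex 1, assign color 0
  Color vertex 2 with color 1 (neighbor of 1)
  Color vertex 7 with color 1 (neighbor of 1)
  Color vertex 3 with color 0 (neighbor of 2)
  Color vertex 5 with color 0 (neighbor of 2)
  Color vertex 6 with color 0 (neighbor of 2)
  Color vertex 4 with color 1 (neighbor of 3)

Step 2: 2-coloring succeeded. No conflicts found.
  Set A (color 0): {1, 3, 5, 6}
  Set B (color 1): {2, 4, 7}

The graph is bipartite with partition {1, 3, 5, 6}, {2, 4, 7}.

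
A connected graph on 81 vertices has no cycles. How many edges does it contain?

A tree on n vertices always has exactly n - 1 edges.
For n = 81: edges = 81 - 1 = 80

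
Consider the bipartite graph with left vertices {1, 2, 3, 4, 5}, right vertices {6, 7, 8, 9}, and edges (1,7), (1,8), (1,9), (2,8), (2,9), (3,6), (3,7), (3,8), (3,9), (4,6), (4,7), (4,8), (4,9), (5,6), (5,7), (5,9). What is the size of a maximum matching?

Step 1: List the neighbors of each left vertex:
  1: 7, 8, 9
  2: 8, 9
  3: 6, 7, 8, 9
  4: 6, 7, 8, 9
  5: 6, 7, 9

Step 2: Greedily match left vertices, then look for augmenting paths:
  Match 1 -- 7
  Match 2 -- 8
  Match 3 -- 6
  Match 4 -- 9
  No augmenting path remains.

Step 3: Verify this is maximum:
  Matching size 4 = min(|L|, |R|) = min(5, 4), which is an upper bound, so this matching is maximum.

Maximum matching: {(1,7), (2,8), (3,6), (4,9)}
Size: 4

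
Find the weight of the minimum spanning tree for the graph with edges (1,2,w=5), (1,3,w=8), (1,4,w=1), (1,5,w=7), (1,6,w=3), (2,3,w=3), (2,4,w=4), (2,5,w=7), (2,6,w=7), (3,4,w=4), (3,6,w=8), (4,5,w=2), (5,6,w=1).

Apply Kruskal's algorithm (sort edges by weight, add if no cycle):

Sorted edges by weight:
  (1,4) w=1
  (5,6) w=1
  (4,5) w=2
  (1,6) w=3
  (2,3) w=3
  (2,4) w=4
  (3,4) w=4
  (1,2) w=5
  (1,5) w=7
  (2,6) w=7
  (2,5) w=7
  (1,3) w=8
  (3,6) w=8

Add edge (1,4) w=1 -- no cycle. Running total: 1
Add edge (5,6) w=1 -- no cycle. Running total: 2
Add edge (4,5) w=2 -- no cycle. Running total: 4
Skip edge (1,6) w=3 -- would create cycle
Add edge (2,3) w=3 -- no cycle. Running total: 7
Add edge (2,4) w=4 -- no cycle. Running total: 11

MST edges: (1,4,w=1), (5,6,w=1), (4,5,w=2), (2,3,w=3), (2,4,w=4)
Total MST weight: 1 + 1 + 2 + 3 + 4 = 11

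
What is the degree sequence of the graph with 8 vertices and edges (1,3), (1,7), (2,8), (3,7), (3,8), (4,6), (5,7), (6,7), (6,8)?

Step 1: Count edges incident to each vertex:
  deg(1) = 2 (neighbors: 3, 7)
  deg(2) = 1 (neighbors: 8)
  deg(3) = 3 (neighbors: 1, 7, 8)
  deg(4) = 1 (neighbors: 6)
  deg(5) = 1 (neighbors: 7)
  deg(6) = 3 (neighbors: 4, 7, 8)
  deg(7) = 4 (neighbors: 1, 3, 5, 6)
  deg(8) = 3 (neighbors: 2, 3, 6)

Step 2: Sort degrees in non-increasing order:
  Degrees: [2, 1, 3, 1, 1, 3, 4, 3] -> sorted: [4, 3, 3, 3, 2, 1, 1, 1]

Degree sequence: [4, 3, 3, 3, 2, 1, 1, 1]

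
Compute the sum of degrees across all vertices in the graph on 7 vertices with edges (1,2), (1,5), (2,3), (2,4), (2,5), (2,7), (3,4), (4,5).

Step 1: Count edges incident to each vertex:
  deg(1) = 2 (neighbors: 2, 5)
  deg(2) = 5 (neighbors: 1, 3, 4, 5, 7)
  deg(3) = 2 (neighbors: 2, 4)
  deg(4) = 3 (neighbors: 2, 3, 5)
  deg(5) = 3 (neighbors: 1, 2, 4)
  deg(6) = 0 (neighbors: none)
  deg(7) = 1 (neighbors: 2)

Step 2: Sum all degrees:
  2 + 5 + 2 + 3 + 3 + 0 + 1 = 16

Verification: sum of degrees = 2 * |E| = 2 * 8 = 16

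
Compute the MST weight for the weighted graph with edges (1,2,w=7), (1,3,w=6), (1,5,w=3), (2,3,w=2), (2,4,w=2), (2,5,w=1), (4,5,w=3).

Apply Kruskal's algorithm (sort edges by weight, add if no cycle):

Sorted edges by weight:
  (2,5) w=1
  (2,3) w=2
  (2,4) w=2
  (1,5) w=3
  (4,5) w=3
  (1,3) w=6
  (1,2) w=7

Add edge (2,5) w=1 -- no cycle. Running total: 1
Add edge (2,3) w=2 -- no cycle. Running total: 3
Add edge (2,4) w=2 -- no cycle. Running total: 5
Add edge (1,5) w=3 -- no cycle. Running total: 8

MST edges: (2,5,w=1), (2,3,w=2), (2,4,w=2), (1,5,w=3)
Total MST weight: 1 + 2 + 2 + 3 = 8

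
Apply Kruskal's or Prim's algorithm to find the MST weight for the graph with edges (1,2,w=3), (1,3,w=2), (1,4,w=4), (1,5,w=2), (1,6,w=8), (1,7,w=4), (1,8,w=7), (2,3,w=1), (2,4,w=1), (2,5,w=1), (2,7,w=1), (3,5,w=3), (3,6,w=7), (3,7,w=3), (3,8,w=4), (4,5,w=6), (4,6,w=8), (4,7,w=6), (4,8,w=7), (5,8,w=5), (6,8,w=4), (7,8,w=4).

Apply Kruskal's algorithm (sort edges by weight, add if no cycle):

Sorted edges by weight:
  (2,4) w=1
  (2,3) w=1
  (2,5) w=1
  (2,7) w=1
  (1,3) w=2
  (1,5) w=2
  (1,2) w=3
  (3,5) w=3
  (3,7) w=3
  (1,7) w=4
  (1,4) w=4
  (3,8) w=4
  (6,8) w=4
  (7,8) w=4
  (5,8) w=5
  (4,5) w=6
  (4,7) w=6
  (1,8) w=7
  (3,6) w=7
  (4,8) w=7
  (1,6) w=8
  (4,6) w=8

Add edge (2,4) w=1 -- no cycle. Running total: 1
Add edge (2,3) w=1 -- no cycle. Running total: 2
Add edge (2,5) w=1 -- no cycle. Running total: 3
Add edge (2,7) w=1 -- no cycle. Running total: 4
Add edge (1,3) w=2 -- no cycle. Running total: 6
Skip edge (1,5) w=2 -- would create cycle
Skip edge (1,2) w=3 -- would create cycle
Skip edge (3,5) w=3 -- would create cycle
Skip edge (3,7) w=3 -- would create cycle
Skip edge (1,7) w=4 -- would create cycle
Skip edge (1,4) w=4 -- would create cycle
Add edge (3,8) w=4 -- no cycle. Running total: 10
Add edge (6,8) w=4 -- no cycle. Running total: 14

MST edges: (2,4,w=1), (2,3,w=1), (2,5,w=1), (2,7,w=1), (1,3,w=2), (3,8,w=4), (6,8,w=4)
Total MST weight: 1 + 1 + 1 + 1 + 2 + 4 + 4 = 14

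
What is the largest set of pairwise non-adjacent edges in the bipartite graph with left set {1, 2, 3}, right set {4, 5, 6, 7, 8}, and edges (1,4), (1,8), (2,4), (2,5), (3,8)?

Step 1: List the neighbors of each left vertex:
  1: 4, 8
  2: 4, 5
  3: 8

Step 2: Greedily match left vertices, then look for augmenting paths:
  Match 1 -- 4
  Match 2 -- 5
  Match 3 -- 8
  No augmenting path remains.

Step 3: Verify this is maximum:
  Matching size 3 = min(|L|, |R|) = min(3, 5), which is an upper bound, so this matching is maximum.

Maximum matching: {(1,4), (2,5), (3,8)}
Size: 3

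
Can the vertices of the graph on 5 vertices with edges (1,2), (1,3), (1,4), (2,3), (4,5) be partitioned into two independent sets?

Step 1: Attempt 2-coloring using BFS:
  Start at vertex 1, assign color 0
  Color vertex 2 with color 1 (neighbor of 1)
  Color vertex 3 with color 1 (neighbor of 1)
  Color vertex 4 with color 1 (neighbor of 1)

Step 2: Conflict found! Vertices 2 and 3 are adjacent but have the same color.
This means the graph contains an odd cycle.

The graph is NOT bipartite.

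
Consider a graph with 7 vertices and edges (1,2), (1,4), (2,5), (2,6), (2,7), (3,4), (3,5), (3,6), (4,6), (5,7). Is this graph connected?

Step 1: Build adjacency list from edges:
  1: 2, 4
  2: 1, 5, 6, 7
  3: 4, 5, 6
  4: 1, 3, 6
  5: 2, 3, 7
  6: 2, 3, 4
  7: 2, 5

Step 2: Run BFS/DFS from vertex 1:
  Visited: {1, 2, 4, 5, 6, 7, 3}
  Reached 7 of 7 vertices

Step 3: All 7 vertices reached from vertex 1, so the graph is connected.
Answer: Yes, the graph is connected.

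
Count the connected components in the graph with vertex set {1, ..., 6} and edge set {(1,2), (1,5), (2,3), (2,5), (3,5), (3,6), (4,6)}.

Step 1: Build adjacency list from edges:
  1: 2, 5
  2: 1, 3, 5
  3: 2, 5, 6
  4: 6
  5: 1, 2, 3
  6: 3, 4

Step 2: Run BFS/DFS from vertex 1:
  Visited: {1, 2, 5, 3, 6, 4}
  Reached 6 of 6 vertices

Step 3: All 6 vertices reached from vertex 1, so the graph is connected.
Number of connected components: 1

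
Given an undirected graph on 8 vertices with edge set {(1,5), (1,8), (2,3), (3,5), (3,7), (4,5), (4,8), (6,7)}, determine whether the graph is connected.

Step 1: Build adjacency list from edges:
  1: 5, 8
  2: 3
  3: 2, 5, 7
  4: 5, 8
  5: 1, 3, 4
  6: 7
  7: 3, 6
  8: 1, 4

Step 2: Run BFS/DFS from vertex 1:
  Visited: {1, 5, 8, 3, 4, 2, 7, 6}
  Reached 8 of 8 vertices

Step 3: All 8 vertices reached from vertex 1, so the graph is connected.
Answer: Yes, the graph is connected.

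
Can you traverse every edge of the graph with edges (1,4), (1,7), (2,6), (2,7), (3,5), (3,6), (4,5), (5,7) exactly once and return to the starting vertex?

Step 1: Find the degree of each vertex:
  deg(1) = 2
  deg(2) = 2
  deg(3) = 2
  deg(4) = 2
  deg(5) = 3
  deg(6) = 2
  deg(7) = 3

Step 2: Count vertices with odd degree:
  Odd-degree vertices: 5, 7 (2 total)

Step 3: Apply Euler's theorem:
  - Eulerian circuit exists iff graph is connected and all vertices have even degree
  - Eulerian path exists iff graph is connected and has 0 or 2 odd-degree vertices

Graph is connected with exactly 2 odd-degree vertices (5, 7).
Eulerian path exists (starting and ending at the odd-degree vertices), but no Eulerian circuit.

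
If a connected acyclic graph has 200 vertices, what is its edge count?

A tree on n vertices always has exactly n - 1 edges.
For n = 200: edges = 200 - 1 = 199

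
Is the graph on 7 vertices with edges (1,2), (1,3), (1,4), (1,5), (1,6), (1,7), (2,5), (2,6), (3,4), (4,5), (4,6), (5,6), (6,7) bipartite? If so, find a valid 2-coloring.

Step 1: Attempt 2-coloring using BFS:
  Start at vertex 1, assign color 0
  Color vertex 2 with color 1 (neighbor of 1)
  Color vertex 3 with color 1 (neighbor of 1)
  Color vertex 4 with color 1 (neighbor of 1)
  Color vertex 5 with color 1 (neighbor of 1)
  Color vertex 6 with color 1 (neighbor of 1)
  Color vertex 7 with color 1 (neighbor of 1)

Step 2: Conflict found! Vertices 2 and 5 are adjacent but have the same color.
This means the graph contains an odd cycle.

The graph is NOT bipartite.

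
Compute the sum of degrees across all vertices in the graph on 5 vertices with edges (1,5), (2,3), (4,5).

Step 1: Count edges incident to each vertex:
  deg(1) = 1 (neighbors: 5)
  deg(2) = 1 (neighbors: 3)
  deg(3) = 1 (neighbors: 2)
  deg(4) = 1 (neighbors: 5)
  deg(5) = 2 (neighbors: 1, 4)

Step 2: Sum all degrees:
  1 + 1 + 1 + 1 + 2 = 6

Verification: sum of degrees = 2 * |E| = 2 * 3 = 6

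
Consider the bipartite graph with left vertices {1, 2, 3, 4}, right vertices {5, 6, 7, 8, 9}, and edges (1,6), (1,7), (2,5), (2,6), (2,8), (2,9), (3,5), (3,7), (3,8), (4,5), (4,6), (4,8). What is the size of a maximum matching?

Step 1: List the neighbors of each left vertex:
  1: 6, 7
  2: 5, 6, 8, 9
  3: 5, 7, 8
  4: 5, 6, 8

Step 2: Greedily match left vertices, then look for augmenting paths:
  Match 1 -- 6
  Match 2 -- 5
  Match 3 -- 7
  Match 4 -- 8
  No augmenting path remains.

Step 3: Verify this is maximum:
  Matching size 4 = min(|L|, |R|) = min(4, 5), which is an upper bound, so this matching is maximum.

Maximum matching: {(1,6), (2,5), (3,7), (4,8)}
Size: 4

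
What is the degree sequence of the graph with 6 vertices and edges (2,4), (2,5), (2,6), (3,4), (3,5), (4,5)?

Step 1: Count edges incident to each vertex:
  deg(1) = 0 (neighbors: none)
  deg(2) = 3 (neighbors: 4, 5, 6)
  deg(3) = 2 (neighbors: 4, 5)
  deg(4) = 3 (neighbors: 2, 3, 5)
  deg(5) = 3 (neighbors: 2, 3, 4)
  deg(6) = 1 (neighbors: 2)

Step 2: Sort degrees in non-increasing order:
  Degrees: [0, 3, 2, 3, 3, 1] -> sorted: [3, 3, 3, 2, 1, 0]

Degree sequence: [3, 3, 3, 2, 1, 0]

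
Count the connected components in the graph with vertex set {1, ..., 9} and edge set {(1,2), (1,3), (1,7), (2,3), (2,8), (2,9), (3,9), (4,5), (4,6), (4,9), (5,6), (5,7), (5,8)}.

Step 1: Build adjacency list from edges:
  1: 2, 3, 7
  2: 1, 3, 8, 9
  3: 1, 2, 9
  4: 5, 6, 9
  5: 4, 6, 7, 8
  6: 4, 5
  7: 1, 5
  8: 2, 5
  9: 2, 3, 4

Step 2: Run BFS/DFS from vertex 1:
  Visited: {1, 2, 3, 7, 8, 9, 5, 4, 6}
  Reached 9 of 9 vertices

Step 3: All 9 vertices reached from vertex 1, so the graph is connected.
Number of connected components: 1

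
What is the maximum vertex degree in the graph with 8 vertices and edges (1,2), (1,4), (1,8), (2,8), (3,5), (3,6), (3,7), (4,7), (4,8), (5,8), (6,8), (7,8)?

Step 1: Count edges incident to each vertex:
  deg(1) = 3 (neighbors: 2, 4, 8)
  deg(2) = 2 (neighbors: 1, 8)
  deg(3) = 3 (neighbors: 5, 6, 7)
  deg(4) = 3 (neighbors: 1, 7, 8)
  deg(5) = 2 (neighbors: 3, 8)
  deg(6) = 2 (neighbors: 3, 8)
  deg(7) = 3 (neighbors: 3, 4, 8)
  deg(8) = 6 (neighbors: 1, 2, 4, 5, 6, 7)

Step 2: Find maximum:
  max(3, 2, 3, 3, 2, 2, 3, 6) = 6 (vertex 8)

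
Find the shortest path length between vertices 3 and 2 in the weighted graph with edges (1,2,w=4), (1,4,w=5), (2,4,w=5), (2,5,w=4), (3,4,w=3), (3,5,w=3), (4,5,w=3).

Step 1: Build adjacency list with weights:
  1: 2(w=4), 4(w=5)
  2: 1(w=4), 4(w=5), 5(w=4)
  3: 4(w=3), 5(w=3)
  4: 1(w=5), 2(w=5), 3(w=3), 5(w=3)
  5: 2(w=4), 3(w=3), 4(w=3)

Step 2: Apply Dijkstra's algorithm from vertex 3:
  Visit vertex 3 (distance=0)
    Update dist[4] = 3
    Update dist[5] = 3
  Visit vertex 4 (distance=3)
    Update dist[1] = 8
    Update dist[2] = 8
  Visit vertex 5 (distance=3)
    Update dist[2] = 7
  Visit vertex 2 (distance=7)

Step 3: Shortest path: 3 -> 5 -> 2
Total weight: 3 + 4 = 7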